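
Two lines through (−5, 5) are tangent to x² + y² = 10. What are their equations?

x + 3y = 10 and 3x + y = −10

Write the tangent as mx − y + (5 − m·(−5)) = 0 and set its distance from the centre to √10:
(5m − (−5))² = 10(m² + 1)
3m² + 10m + 3 = 0, so m = −1/3 or m = −3.
With m = −1/3: x + 3y = 10. With m = −3: 3x + y = −10.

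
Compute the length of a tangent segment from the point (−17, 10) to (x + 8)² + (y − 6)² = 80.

√17

Centre (−8, 6), r² = 80. |PO|² = (−9)² + (4)² = 97.
By the tangent–radius right angle, tangent length = √(|PO|² − r²) = √17.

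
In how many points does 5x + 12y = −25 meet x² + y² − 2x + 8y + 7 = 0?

2

Centre (1, −4), r² = 10. Distance² from centre to line = (−18)²/169 = 324/169.
Since d² < r², the line cuts the circle twice.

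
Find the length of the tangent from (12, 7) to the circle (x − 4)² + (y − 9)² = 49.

Centre (4, 9), r² = 49. |PO|² = (8)² + (−2)² = 68.
Power of the point: PT² = |PO|² − r² = 19, so PT = √19.

√19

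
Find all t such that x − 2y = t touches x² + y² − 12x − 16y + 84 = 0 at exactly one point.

t = −10 ± 4√5

For a tangent, require d(centre, line) = r = 4.
|1·6 − 2·8 − t| / √5 = 4
|t − (−10)| = 4√5.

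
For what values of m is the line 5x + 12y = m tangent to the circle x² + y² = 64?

m = −104 or m = 104

For a tangent, require d(centre, line) = r = 8.
|5·0 + 12·0 − m| / √169 = 8
|m| = 8·13, so m = 104 or m = −104.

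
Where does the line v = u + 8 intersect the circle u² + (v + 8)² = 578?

(−23, −15) and (7, 15)

Express v = u + 8 and substitute into the circle:
2u² + 32u − 322 = 0  ⟹  u² + 16u − 161 = 0
u = 7 or u = −23, giving (7, 15) and (−23, −15).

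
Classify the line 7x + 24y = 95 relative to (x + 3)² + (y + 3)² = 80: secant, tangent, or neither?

secant

Centre (−3, −3), r² = 80. Distance² from centre to line = (−188)²/625 = 35344/625.
Since d² < r², the line cuts the circle twice.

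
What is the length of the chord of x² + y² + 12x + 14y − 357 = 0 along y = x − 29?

From the line, y = x − 29. Substituting:
2x² − 32x + 78 = 0  ⟹  x² − 16x + 39 = 0
x = 13 or x = 3, giving (13, −16) and (3, −26).
|(13, −16) − (3, −26)| = √((10)² + (10)²) = 10√2.

10√2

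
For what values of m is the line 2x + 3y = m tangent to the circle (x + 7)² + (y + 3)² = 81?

m = −23 ± 9√13

Tangency holds when the distance from the centre (−7, −3) to the line equals the radius 9:
|2·(−7) + 3·(−3) − m| / √13 = 9
|m − (−23)| = 9√13.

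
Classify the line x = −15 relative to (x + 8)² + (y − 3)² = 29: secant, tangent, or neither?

d² = (1·(−8) + 0·3 − (−15))² = 49; r² = 29.
Since d² > r², the line lies outside the circle.

neither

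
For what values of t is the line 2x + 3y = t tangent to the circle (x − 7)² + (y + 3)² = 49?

For a tangent, require d(centre, line) = r = 7.
|2·7 + 3·(−3) − t| / √13 = 7
|t − (5)| = 7√13.

t = 5 ± 7√13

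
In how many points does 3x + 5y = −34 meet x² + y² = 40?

2

Centre (0, 0), r² = 40. Distance² from centre to line = (34)²/34 = 34.
Since d² < r², the line cuts the circle twice.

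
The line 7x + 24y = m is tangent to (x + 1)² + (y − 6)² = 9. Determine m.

m = 62 or m = 212

Tangency holds when the distance from the centre (−1, 6) to the line equals the radius 3:
|7·(−1) + 24·6 − m| / √625 = 3
|m − (137)| = 3·25, so m = 212 or m = 62.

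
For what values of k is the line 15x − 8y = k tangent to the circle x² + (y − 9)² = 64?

Tangency holds when the distance from the centre (0, 9) to the line equals the radius 8:
|15·0 − 8·9 − k| / √289 = 8
|k − (−72)| = 8·17, so k = 64 or k = −208.

k = −208 or k = 64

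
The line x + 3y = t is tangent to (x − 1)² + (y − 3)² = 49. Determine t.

t = 10 ± 7√10

The line touches the circle iff its distance from (1, 3) is 7:
|1·1 + 3·3 − t| / √10 = 7
|t − (10)| = 7√10.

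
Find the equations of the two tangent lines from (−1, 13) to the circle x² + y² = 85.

Let a tangent through (−1, 13) have slope m. Its distance from (0, 0) must equal √85:
[m·(1) − (−13)]² = 85(m² + 1)
42m² − 13m − 42 = 0, so m = −6/7 or m = 7/6.
Through (−1, 13) these give 6x + 7y = 85 and 7x − 6y = −85.

6x + 7y = 85 and 7x − 6y = −85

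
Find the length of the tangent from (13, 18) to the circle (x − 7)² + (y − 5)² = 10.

With centre O = (7, 5), |OP|² = 205 and r² = 10.
The tangent meets the radius at right angles, so tangent² = |PO|² − r² = 205 − 10 = 195.

√195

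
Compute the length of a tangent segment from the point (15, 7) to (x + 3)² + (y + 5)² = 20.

8√7

The centre is (−3, −5) and r = 2√5. The square of the distance from P to the centre is 324 + 144 = 468.
The tangent meets the radius at right angles, so tangent² = |PO|² − r² = 468 − 20 = 448.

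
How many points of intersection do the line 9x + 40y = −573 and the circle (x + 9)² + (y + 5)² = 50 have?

d² = (9·(−9) + 40·(−5) − (−573))²/1681 = 85264/1681; r² = 50.
Since d² > r², the line lies outside the circle.

0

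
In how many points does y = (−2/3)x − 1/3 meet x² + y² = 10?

2

Substituting the line into the circle gives 13x² + 4x − 89 = 0.
Discriminant = (4)² − 4·13·(−89) = 4644 > 0.
Two real roots: the line is a secant.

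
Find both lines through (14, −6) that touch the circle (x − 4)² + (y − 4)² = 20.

2x + y = 22 and x + 2y = 2

A line y − (−6) = m(x − (14)) is tangent when its distance from (4, 4) is 2√5:
[m·(−10) − (10)]² = 20(m² + 1)
2m² + 5m + 2 = 0, so m = −2 or m = −1/2.
Through (14, −6) these give 2x + y = 22 and x + 2y = 2.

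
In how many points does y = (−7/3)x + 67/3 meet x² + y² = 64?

0

Centre (0, 0), r² = 64. Distance² from centre to line = (−67)²/58 = 4489/58.
Since d² > r², the line lies outside the circle.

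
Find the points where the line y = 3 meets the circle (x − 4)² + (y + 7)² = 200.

(−6, 3) and (14, 3)

Substitute y = 3:
x² − 8x − 84 = 0
x = 14 or x = −6, giving (14, 3) and (−6, 3).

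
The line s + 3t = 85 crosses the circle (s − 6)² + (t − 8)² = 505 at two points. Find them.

(−2, 29) and (25, 20)

Express t = (85 − s)/3 and substitute into the circle:
10s² − 230s − 500 = 0  ⟹  s² − 23s − 50 = 0
s = 25 or s = −2, giving (25, 20) and (−2, 29).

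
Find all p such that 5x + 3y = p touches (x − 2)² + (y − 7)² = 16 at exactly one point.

For a tangent, require d(centre, line) = r = 4.
|5·2 + 3·7 − p| / √34 = 4
|p − (31)| = 4√34.

p = 31 ± 4√34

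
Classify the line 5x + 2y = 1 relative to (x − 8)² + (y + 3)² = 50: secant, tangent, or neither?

Substituting the line into the circle gives 29x² − 134x + 105 = 0.
Δ = 17956 − 12180 = 5776.
Two real roots: the line is a secant.

secant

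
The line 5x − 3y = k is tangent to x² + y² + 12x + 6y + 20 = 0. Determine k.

For a tangent, require d(centre, line) = r = 5.
|5·(−6) − 3·(−3) − k| / √34 = 5
|k − (−21)| = 5√34.

k = −21 ± 5√34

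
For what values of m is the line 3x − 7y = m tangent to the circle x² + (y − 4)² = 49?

m = −28 ± 7√58

The line touches the circle iff its distance from (0, 4) is 7:
|3·0 − 7·4 − m| / √58 = 7
|m − (−28)| = 7√58.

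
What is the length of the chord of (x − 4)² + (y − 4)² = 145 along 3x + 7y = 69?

3√58

Substitute y = (69 − 3x)/7:
58x² − 638x − 4640 = 0  ⟹  x² − 11x − 80 = 0
x = 16 or x = −5, giving (16, 3) and (−5, 12).
Chord length = distance between (16, 3) and (−5, 12) = √522 = 3√58.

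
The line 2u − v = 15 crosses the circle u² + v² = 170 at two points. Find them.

Substitute v = 2u − 15:
5u² − 60u + 55 = 0  ⟹  u² − 12u + 11 = 0
u = 11 or u = 1, giving (11, 7) and (1, −13).

(1, −13) and (11, 7)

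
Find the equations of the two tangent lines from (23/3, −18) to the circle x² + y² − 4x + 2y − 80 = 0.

Write the tangent as mx − y + (−18 − m·(23/3)) = 0 and set its distance from the centre to √85:
[m·(−17/3) − (17)]² = 85(m² + 1)
14m² − 51m − 54 = 0, so m = −6/7 or m = 9/2.
With m = −6/7: 6x + 7y = −80. With m = 9/2: 9x − 2y = 105.

6x + 7y = −80 and 9x − 2y = 105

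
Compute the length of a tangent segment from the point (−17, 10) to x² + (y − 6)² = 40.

With centre O = (0, 6), |OP|² = 305 and r² = 40.
Power of the point: PT² = |PO|² − r² = 265, so PT = √265.

√265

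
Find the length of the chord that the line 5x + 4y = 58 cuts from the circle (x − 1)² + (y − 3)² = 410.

6√41

Centre (1, 3), r² = 410. Perpendicular distance d from centre to line = |−41| / √41 = 41/√41.
Half the chord is √(r² − d²) = √(369), so the full chord is 6√41.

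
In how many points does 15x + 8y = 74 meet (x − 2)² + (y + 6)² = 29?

Substituting the line into the circle gives 289x² − 3916x + 13284 = 0.
Δ = 15335056 − 15356304 = −21248.
No real roots: the line does not meet the circle.

0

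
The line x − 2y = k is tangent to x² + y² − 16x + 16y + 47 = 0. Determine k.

For a tangent, require d(centre, line) = r = 9.
|1·8 − 2·(−8) − k| / √5 = 9
|k − (24)| = 9√5.

k = 24 ± 9√5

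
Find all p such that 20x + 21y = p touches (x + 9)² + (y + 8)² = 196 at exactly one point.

p = −754 or p = 58

The line touches the circle iff its distance from (−9, −8) is 14:
|20·(−9) + 21·(−8) − p| / √841 = 14
|p − (−348)| = 14·29, so p = 58 or p = −754.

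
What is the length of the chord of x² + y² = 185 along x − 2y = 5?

12√5

Express y = (−5 + x)/2 and substitute into the circle:
5x² − 10x − 715 = 0  ⟹  x² − 2x − 143 = 0
x = 13 or x = −11, giving (13, 4) and (−11, −8).
|(13, 4) − (−11, −8)| = √((24)² + (12)²) = 12√5.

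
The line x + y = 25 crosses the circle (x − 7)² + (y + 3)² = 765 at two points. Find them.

From the line, y = −x + 25. Substituting:
2x² − 70x + 68 = 0  ⟹  x² − 35x + 34 = 0
x = 34 or x = 1, giving (34, −9) and (1, 24).

(1, 24) and (34, −9)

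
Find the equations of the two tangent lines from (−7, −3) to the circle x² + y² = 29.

5x − 2y = −29 and 2x + 5y = −29

Let a tangent through (−7, −3) have slope m. Its distance from (0, 0) must equal √29:
[m·(7) − (3)]² = 29(m² + 1)
10m² − 21m − 10 = 0, so m = 5/2 or m = −2/5.
With m = 5/2: 5x − 2y = −29. With m = −2/5: 2x + 5y = −29.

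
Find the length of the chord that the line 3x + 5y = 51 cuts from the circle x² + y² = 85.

√34

Centre (0, 0), r² = 85. Perpendicular distance d from centre to line = |−51| / √34 = 51/√34.
Chord = 2√(r² − d²) = 2·√(17/2) = √34.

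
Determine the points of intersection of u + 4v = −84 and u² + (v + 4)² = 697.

From the line, v = (−84 − u)/4. Substituting:
17u² + 136u − 6528 = 0  ⟹  u² + 8u − 384 = 0
u = 16 or u = −24, giving (16, −25) and (−24, −15).

(−24, −15) and (16, −25)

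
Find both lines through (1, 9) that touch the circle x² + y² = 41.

4x − 5y = −41 and 5x + 4y = 41

Write the tangent as mx − y + (9 − m·(1)) = 0 and set its distance from the centre to √41:
(−1m − (−9))² = 41(m² + 1)
20m² + 9m − 20 = 0, so m = 4/5 or m = −5/4.
Through (1, 9) these give 4x − 5y = −41 and 5x + 4y = 41.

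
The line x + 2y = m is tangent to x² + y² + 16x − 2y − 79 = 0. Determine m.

The line touches the circle iff its distance from (−8, 1) is 12:
|1·(−8) + 2·1 − m| / √5 = 12
|m − (−6)| = 12√5.

m = −6 ± 12√5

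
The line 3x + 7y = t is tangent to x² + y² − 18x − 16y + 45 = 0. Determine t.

The line touches the circle iff its distance from (9, 8) is 10:
|3·9 + 7·8 − t| / √58 = 10
|t − (83)| = 10√58.

t = 83 ± 10√58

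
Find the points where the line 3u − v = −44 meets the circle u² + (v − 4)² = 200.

(−14, 2) and (−10, 14)

From the line, v = 3u + 44. Substituting:
10u² + 240u + 1400 = 0  ⟹  u² + 24u + 140 = 0
u = −10 or u = −14, giving (−10, 14) and (−14, 2).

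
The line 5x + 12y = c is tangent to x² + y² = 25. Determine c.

For a tangent, require d(centre, line) = r = 5.
|5·0 + 12·0 − c| / √169 = 5
|c| = 5·13, so c = 65 or c = −65.

c = −65 or c = 65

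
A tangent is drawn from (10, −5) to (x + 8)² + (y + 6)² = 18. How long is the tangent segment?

√307

Centre (−8, −6), r² = 18. |PO|² = (18)² + (1)² = 325.
By the tangent–radius right angle, tangent length = √(|PO|² − r²) = √307.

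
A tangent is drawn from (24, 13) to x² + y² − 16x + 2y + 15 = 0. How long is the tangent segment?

Centre (8, −1), r² = 50. |PO|² = (16)² + (14)² = 452.
The tangent meets the radius at right angles, so tangent² = |PO|² − r² = 452 − 50 = 402.

√402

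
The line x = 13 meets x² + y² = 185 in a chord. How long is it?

Centre (0, 0), r² = 185. Perpendicular distance d from centre to line = |−13| / √1 = 13.
Half the chord is √(r² − d²) = √(16), so the full chord is 8.

8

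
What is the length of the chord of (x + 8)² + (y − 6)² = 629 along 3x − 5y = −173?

Express y = (173 + 3x)/5 and substitute into the circle:
34x² + 1258x + 6324 = 0  ⟹  x² + 37x + 186 = 0
x = −6 or x = −31, giving (−6, 31) and (−31, 16).
|(−6, 31) − (−31, 16)| = √((25)² + (15)²) = 5√34.

5√34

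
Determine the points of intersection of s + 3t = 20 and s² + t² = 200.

Substitute t = (20 − s)/3:
10s² − 40s − 1400 = 0  ⟹  s² − 4s − 140 = 0
s = 14 or s = −10, giving (14, 2) and (−10, 10).

(−10, 10) and (14, 2)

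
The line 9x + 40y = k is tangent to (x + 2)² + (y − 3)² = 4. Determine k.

k = 20 or k = 184

The line touches the circle iff its distance from (−2, 3) is 2:
|9·(−2) + 40·3 − k| / √1681 = 2
|k − (102)| = 2·41, so k = 184 or k = 20.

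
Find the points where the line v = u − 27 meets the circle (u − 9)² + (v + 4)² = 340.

(5, −22) and (27, 0)

Express v = u − 27 and substitute into the circle:
2u² − 64u + 270 = 0  ⟹  u² − 32u + 135 = 0
u = 27 or u = 5, giving (27, 0) and (5, −22).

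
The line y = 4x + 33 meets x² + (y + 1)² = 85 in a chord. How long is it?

The distance from (0, −1) to the line is 34/√17, and r² = 85.
Half the chord is √(r² − d²) = √(17), so the full chord is 2√17.

2√17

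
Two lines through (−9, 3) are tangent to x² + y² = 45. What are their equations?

Let a tangent through (−9, 3) have slope m. Its distance from (0, 0) must equal 3√5:
(9m − (−3))² = 45(m² + 1)
2m² + 3m − 2 = 0, so m = 1/2 or m = −2.
With m = 1/2: x − 2y = −15. With m = −2: 2x + y = −15.

x − 2y = −15 and 2x + y = −15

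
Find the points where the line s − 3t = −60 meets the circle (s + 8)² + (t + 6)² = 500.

(−18, 14) and (−12, 16)

Express t = (60 + s)/3 and substitute into the circle:
10s² + 300s + 2160 = 0  ⟹  s² + 30s + 216 = 0
s = −12 or s = −18, giving (−12, 16) and (−18, 14).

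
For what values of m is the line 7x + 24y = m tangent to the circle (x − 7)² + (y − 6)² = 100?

m = −57 or m = 443

Tangency holds when the distance from the centre (7, 6) to the line equals the radius 10:
|7·7 + 24·6 − m| / √625 = 10
|m − (193)| = 10·25, so m = 443 or m = −57.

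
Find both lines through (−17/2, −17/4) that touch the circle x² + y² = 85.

9x + 2y = −85 and 7x + 6y = −85

Let a tangent through (−17/2, −17/4) have slope m. Its distance from (0, 0) must equal √85:
[m·(17/2) − (17/4)]² = 85(m² + 1)
12m² + 68m + 63 = 0, so m = −9/2 or m = −7/6.
With m = −9/2: 9x + 2y = −85. With m = −7/6: 7x + 6y = −85.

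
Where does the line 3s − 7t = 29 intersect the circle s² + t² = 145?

(−9, −8) and (12, 1)

Express t = (−29 + 3s)/7 and substitute into the circle:
58s² − 174s − 6264 = 0  ⟹  s² − 3s − 108 = 0
s = 12 or s = −9, giving (12, 1) and (−9, −8).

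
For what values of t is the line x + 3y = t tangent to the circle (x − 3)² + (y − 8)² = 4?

t = 27 ± 2√10

The line touches the circle iff its distance from (3, 8) is 2:
|1·3 + 3·8 − t| / √10 = 2
|t − (27)| = 2√10.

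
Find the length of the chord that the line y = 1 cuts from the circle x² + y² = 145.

Express y = 1 and substitute into the circle:
x² − 144 = 0
x = 12 or x = −12, giving (12, 1) and (−12, 1).
|(12, 1) − (−12, 1)| = √((24)² + (0)²) = 24.

24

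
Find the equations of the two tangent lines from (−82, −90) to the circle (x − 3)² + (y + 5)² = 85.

Write the tangent as mx − y + (−90 − m·(−82)) = 0 and set its distance from the centre to √85:
[m·(85) − (85)]² = 85(m² + 1)
42m² − 85m + 42 = 0, so m = 7/6 or m = 6/7.
With m = 7/6: 7x − 6y = −34. With m = 6/7: 6x − 7y = 138.

7x − 6y = −34 and 6x − 7y = 138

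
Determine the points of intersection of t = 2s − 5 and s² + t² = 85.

(−2, −9) and (6, 7)

From the line, t = 2s − 5. Substituting:
5s² − 20s − 60 = 0  ⟹  s² − 4s − 12 = 0
s = 6 or s = −2, giving (6, 7) and (−2, −9).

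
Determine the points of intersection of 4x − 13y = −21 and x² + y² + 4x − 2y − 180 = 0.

Substitute y = (21 + 4x)/13:
185x² + 740x − 30525 = 0  ⟹  x² + 4x − 165 = 0
x = 11 or x = −15, giving (11, 5) and (−15, −3).

(−15, −3) and (11, 5)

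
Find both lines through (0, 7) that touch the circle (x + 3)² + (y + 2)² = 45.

x − 2y = −14 and 2x + y = 7

A line y − (7) = m(x − (0)) is tangent when its distance from (−3, −2) is 3√5:
(−3m − (−9))² = 45(m² + 1)
2m² + 3m − 2 = 0, so m = 1/2 or m = −2.
With m = 1/2: x − 2y = −14. With m = −2: 2x + y = 7.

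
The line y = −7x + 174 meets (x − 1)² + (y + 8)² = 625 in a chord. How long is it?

5√2

Express y = −7x + 174 and substitute into the circle:
50x² − 2550x + 32500 = 0  ⟹  x² − 51x + 650 = 0
x = 26 or x = 25, giving (26, −8) and (25, −1).
Chord length = distance between (26, −8) and (25, −1) = √50 = 5√2.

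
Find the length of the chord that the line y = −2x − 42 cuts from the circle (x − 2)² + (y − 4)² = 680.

12√5

From the line, y = −2x − 42. Substituting:
5x² + 180x + 1440 = 0  ⟹  x² + 36x + 288 = 0
x = −12 or x = −24, giving (−12, −18) and (−24, 6).
|(−12, −18) − (−24, 6)| = √((12)² + (−24)²) = 12√5.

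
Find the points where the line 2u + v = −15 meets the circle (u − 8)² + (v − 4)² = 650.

(−15, 15) and (3, −21)

Express v = −2u − 15 and substitute into the circle:
5u² + 60u − 225 = 0  ⟹  u² + 12u − 45 = 0
u = 3 or u = −15, giving (3, −21) and (−15, 15).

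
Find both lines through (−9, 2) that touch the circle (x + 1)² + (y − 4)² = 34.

Write the tangent as mx − y + (2 − m·(−9)) = 0 and set its distance from the centre to √34:
(8m − (2))² = 34(m² + 1)
15m² − 16m − 15 = 0, so m = 5/3 or m = −3/5.
Through (−9, 2) these give 5x − 3y = −51 and 3x + 5y = −17.

5x − 3y = −51 and 3x + 5y = −17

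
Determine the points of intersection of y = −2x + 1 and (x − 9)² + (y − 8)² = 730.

(−12, 25) and (10, −19)

Express y = −2x + 1 and substitute into the circle:
5x² + 10x − 600 = 0  ⟹  x² + 2x − 120 = 0
x = 10 or x = −12, giving (10, −19) and (−12, 25).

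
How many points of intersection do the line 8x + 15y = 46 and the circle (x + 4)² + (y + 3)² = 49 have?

0

d² = (8·(−4) + 15·(−3) − (46))²/289 = 15129/289; r² = 49.
Since d² > r², the line lies outside the circle.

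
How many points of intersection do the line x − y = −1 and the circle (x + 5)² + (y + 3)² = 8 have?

Centre (−5, −3), r² = 8. Distance² from centre to line = (−1)²/2 = 1/2.
Since d² < r², the line cuts the circle twice.

2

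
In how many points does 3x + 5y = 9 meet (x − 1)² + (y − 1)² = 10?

2

d² = (3·1 + 5·1 − (9))²/34 = 1/34; r² = 10.
Since d² < r², the line cuts the circle twice.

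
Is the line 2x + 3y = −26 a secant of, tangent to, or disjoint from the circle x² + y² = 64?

secant

Substituting the line into the circle gives 13x² + 104x + 100 = 0.
Δ = 10816 − 5200 = 5616.
Two real roots: the line is a secant.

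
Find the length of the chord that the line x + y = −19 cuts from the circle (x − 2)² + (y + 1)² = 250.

10√2

The distance from (2, −1) to the line is 20/√2, and r² = 250.
Half the chord is √(r² − d²) = √(50), so the full chord is 10√2.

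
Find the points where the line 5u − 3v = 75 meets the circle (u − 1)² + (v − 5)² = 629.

(3, −20) and (24, 15)

From the line, v = (−75 + 5u)/3. Substituting:
34u² − 918u + 2448 = 0  ⟹  u² − 27u + 72 = 0
u = 24 or u = 3, giving (24, 15) and (3, −20).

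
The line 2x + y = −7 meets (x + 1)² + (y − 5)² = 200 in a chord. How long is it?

The distance from (−1, 5) to the line is 10/√5, and r² = 200.
Chord = 2√(r² − d²) = 2·√(180) = 12√5.

12√5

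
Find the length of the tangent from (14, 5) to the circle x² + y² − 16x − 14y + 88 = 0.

With centre O = (8, 7), |OP|² = 40 and r² = 25.
By the tangent–radius right angle, tangent length = √(|PO|² − r²) = √15.

√15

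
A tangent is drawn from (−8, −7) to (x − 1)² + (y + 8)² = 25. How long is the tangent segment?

√57

Centre (1, −8), r² = 25. |PO|² = (−9)² + (1)² = 82.
By the tangent–radius right angle, tangent length = √(|PO|² − r²) = √57.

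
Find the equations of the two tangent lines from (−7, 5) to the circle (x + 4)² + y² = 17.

x + 4y = 13 and 4x − y = −33

Write the tangent as mx − y + (5 − m·(−7)) = 0 and set its distance from the centre to √17:
(3m − (−5))² = 17(m² + 1)
4m² − 15m − 4 = 0, so m = −1/4 or m = 4.
Through (−7, 5) these give x + 4y = 13 and 4x − y = −33.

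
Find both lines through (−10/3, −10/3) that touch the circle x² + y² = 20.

A line y − (−10/3) = m(x − (−10/3)) is tangent when its distance from (0, 0) is 2√5:
[m·(10/3) − (10/3)]² = 20(m² + 1)
2m² + 5m + 2 = 0, so m = −1/2 or m = −2.
Through (−10/3, −10/3) these give x + 2y = −10 and 2x + y = −10.

x + 2y = −10 and 2x + y = −10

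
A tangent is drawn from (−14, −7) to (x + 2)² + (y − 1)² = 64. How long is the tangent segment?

Centre (−2, 1), r² = 64. |PO|² = (−12)² + (−8)² = 208.
The tangent meets the radius at right angles, so tangent² = |PO|² − r² = 208 − 64 = 144.

12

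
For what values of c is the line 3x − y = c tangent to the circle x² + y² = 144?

c = ±12√10

Tangency holds when the distance from the centre (0, 0) to the line equals the radius 12:
|3·0 − 1·0 − c| / √10 = 12
|c| = 12√10.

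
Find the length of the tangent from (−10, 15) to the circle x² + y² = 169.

2√39

The centre is (0, 0) and r = 13. The square of the distance from P to the centre is 100 + 225 = 325.
The tangent meets the radius at right angles, so tangent² = |PO|² − r² = 325 − 169 = 156.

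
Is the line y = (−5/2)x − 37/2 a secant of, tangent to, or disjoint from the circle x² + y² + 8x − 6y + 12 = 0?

d² = (5·(−4) + 2·3 − (−37))²/29 = 529/29; r² = 13.
Since d² > r², the line lies outside the circle.

disjoint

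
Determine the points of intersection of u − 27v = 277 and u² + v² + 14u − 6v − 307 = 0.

Express v = (−277 + u)/27 and substitute into the circle:
730u² + 9490u − 102200 = 0  ⟹  u² + 13u − 140 = 0
u = 7 or u = −20, giving (7, −10) and (−20, −11).

(−20, −11) and (7, −10)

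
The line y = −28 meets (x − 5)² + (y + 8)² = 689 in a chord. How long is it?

Centre (5, −8), r² = 689. Perpendicular distance d from centre to line = |20| / √1 = 20.
Half the chord is √(r² − d²) = √(289), so the full chord is 34.

34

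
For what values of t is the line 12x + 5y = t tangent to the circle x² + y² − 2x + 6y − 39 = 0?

t = −94 or t = 88

Tangency holds when the distance from the centre (1, −3) to the line equals the radius 7:
|12·1 + 5·(−3) − t| / √169 = 7
|t − (−3)| = 7·13, so t = 88 or t = −94.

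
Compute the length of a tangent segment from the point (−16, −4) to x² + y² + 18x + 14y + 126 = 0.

3√6

The centre is (−9, −7) and r = 2. The square of the distance from P to the centre is 49 + 9 = 58.
Power of the point: PT² = |PO|² − r² = 54, so PT = 3√6.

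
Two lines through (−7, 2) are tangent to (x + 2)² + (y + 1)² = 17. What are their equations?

Write the tangent as mx − y + (2 − m·(−7)) = 0 and set its distance from the centre to √17:
[m·(5) − (−3)]² = 17(m² + 1)
4m² + 15m − 4 = 0, so m = −4 or m = 1/4.
Through (−7, 2) these give 4x + y = −26 and x − 4y = −15.

4x + y = −26 and x − 4y = −15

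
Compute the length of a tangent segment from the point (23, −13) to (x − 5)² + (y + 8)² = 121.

2√57

The centre is (5, −8) and r = 11. The square of the distance from P to the centre is 324 + 25 = 349.
The tangent meets the radius at right angles, so tangent² = |PO|² − r² = 349 − 121 = 228.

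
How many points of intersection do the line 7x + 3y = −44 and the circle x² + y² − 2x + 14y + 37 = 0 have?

Substituting the line into the circle gives 58x² + 304x + 421 = 0.
Discriminant = (304)² − 4·58·(421) = −5256 < 0.
No real roots: the line does not meet the circle.

0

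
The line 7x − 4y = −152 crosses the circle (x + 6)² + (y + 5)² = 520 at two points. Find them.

(−28, −11) and (−12, 17)

Express y = (152 + 7x)/4 and substitute into the circle:
65x² + 2600x + 21840 = 0  ⟹  x² + 40x + 336 = 0
x = −12 or x = −28, giving (−12, 17) and (−28, −11).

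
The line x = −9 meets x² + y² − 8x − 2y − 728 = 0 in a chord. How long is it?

The distance from (4, 1) to the line is 13, and r² = 745.
Chord = 2√(r² − d²) = 2·√(576) = 48.

48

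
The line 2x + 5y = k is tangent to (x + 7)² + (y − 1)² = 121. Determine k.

k = −9 ± 11√29

For a tangent, require d(centre, line) = r = 11.
|2·(−7) + 5·1 − k| / √29 = 11
|k − (−9)| = 11√29.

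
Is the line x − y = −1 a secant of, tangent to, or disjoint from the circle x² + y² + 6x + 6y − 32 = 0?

Centre (−3, −3), r² = 50. Distance² from centre to line = (1)²/2 = 1/2.
Since d² < r², the line cuts the circle twice.

secant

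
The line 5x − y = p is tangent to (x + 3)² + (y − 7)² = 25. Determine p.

p = −22 ± 5√26

The line touches the circle iff its distance from (−3, 7) is 5:
|5·(−3) − 1·7 − p| / √26 = 5
|p − (−22)| = 5√26.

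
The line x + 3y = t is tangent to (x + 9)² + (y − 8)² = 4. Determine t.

For a tangent, require d(centre, line) = r = 2.
|1·(−9) + 3·8 − t| / √10 = 2
|t − (15)| = 2√10.

t = 15 ± 2√10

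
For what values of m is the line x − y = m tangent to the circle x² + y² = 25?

m = ±5√2

For a tangent, require d(centre, line) = r = 5.
|1·0 − 1·0 − m| / √2 = 5
|m| = 5√2.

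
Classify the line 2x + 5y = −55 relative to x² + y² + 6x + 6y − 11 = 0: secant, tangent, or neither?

Centre (−3, −3), r² = 29. Distance² from centre to line = (34)²/29 = 1156/29.
Since d² > r², the line lies outside the circle.

neither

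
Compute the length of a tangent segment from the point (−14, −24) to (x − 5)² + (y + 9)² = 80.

Centre (5, −9), r² = 80. |PO|² = (−19)² + (−15)² = 586.
By the tangent–radius right angle, tangent length = √(|PO|² − r²) = √506.

√506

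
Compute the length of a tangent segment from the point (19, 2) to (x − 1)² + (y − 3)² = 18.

The centre is (1, 3) and r = 3√2. The square of the distance from P to the centre is 324 + 1 = 325.
Power of the point: PT² = |PO|² − r² = 307, so PT = √307.

√307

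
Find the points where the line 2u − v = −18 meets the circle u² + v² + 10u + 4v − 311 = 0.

Substitute v = 2u + 18:
5u² + 90u + 85 = 0  ⟹  u² + 18u + 17 = 0
u = −1 or u = −17, giving (−1, 16) and (−17, −16).

(−17, −16) and (−1, 16)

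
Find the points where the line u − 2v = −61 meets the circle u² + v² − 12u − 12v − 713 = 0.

(−17, 22) and (7, 34)

Substitute v = (61 + u)/2:
5u² + 50u − 595 = 0  ⟹  u² + 10u − 119 = 0
u = 7 or u = −17, giving (7, 34) and (−17, 22).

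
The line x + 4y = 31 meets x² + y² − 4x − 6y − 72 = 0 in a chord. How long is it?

4√17

The distance from (2, 3) to the line is 17/√17, and r² = 85.
Chord = 2√(r² − d²) = 2·√(68) = 4√17.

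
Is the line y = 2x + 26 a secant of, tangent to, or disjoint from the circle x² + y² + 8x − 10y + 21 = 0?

Substituting the line into the circle gives 5x² + 92x + 437 = 0.
Δ = 8464 − 8740 = −276.
No real roots: the line does not meet the circle.

disjoint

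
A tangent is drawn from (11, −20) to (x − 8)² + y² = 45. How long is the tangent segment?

The centre is (8, 0) and r = 3√5. The square of the distance from P to the centre is 9 + 400 = 409.
By the tangent–radius right angle, tangent length = √(|PO|² − r²) = √364 = 2√91.

2√91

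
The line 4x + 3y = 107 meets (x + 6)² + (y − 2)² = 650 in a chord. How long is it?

10

The distance from (−6, 2) to the line is 125/√25, and r² = 650.
Chord = 2√(r² − d²) = 2·√(25) = 10.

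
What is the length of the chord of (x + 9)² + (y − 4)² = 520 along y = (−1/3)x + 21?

8√10

Express y = (63 − x)/3 and substitute into the circle:
10x² + 60x − 1350 = 0  ⟹  x² + 6x − 135 = 0
x = 9 or x = −15, giving (9, 18) and (−15, 26).
|(9, 18) − (−15, 26)| = √((24)² + (−8)²) = 8√10.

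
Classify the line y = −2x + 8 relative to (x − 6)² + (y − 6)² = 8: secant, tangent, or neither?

neither

d² = (2·6 + 1·6 − (8))²/5 = 20; r² = 8.
Since d² > r², the line lies outside the circle.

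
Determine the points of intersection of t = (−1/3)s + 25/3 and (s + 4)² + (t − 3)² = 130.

(−11, 12) and (7, 6)

From the line, t = (25 − s)/3. Substituting:
10s² + 40s − 770 = 0  ⟹  s² + 4s − 77 = 0
s = 7 or s = −11, giving (7, 6) and (−11, 12).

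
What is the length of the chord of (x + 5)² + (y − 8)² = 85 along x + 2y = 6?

Centre (−5, 8), r² = 85. Perpendicular distance d from centre to line = |5| / √5 = 5/√5.
Half the chord is √(r² − d²) = √(80), so the full chord is 8√5.

8√5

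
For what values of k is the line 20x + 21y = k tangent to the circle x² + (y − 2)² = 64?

k = −190 or k = 274

For a tangent, require d(centre, line) = r = 8.
|20·0 + 21·2 − k| / √841 = 8
|k − (42)| = 8·29, so k = 274 or k = −190.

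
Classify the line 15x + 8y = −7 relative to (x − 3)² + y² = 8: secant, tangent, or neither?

Substituting the line into the circle gives 289x² − 174x + 113 = 0.
Discriminant = (−174)² − 4·289·(113) = −100352 < 0.
No real roots: the line does not meet the circle.

neither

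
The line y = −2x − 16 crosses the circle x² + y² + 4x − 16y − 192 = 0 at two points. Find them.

(−16, 16) and (−4, −8)

Express y = −2x − 16 and substitute into the circle:
5x² + 100x + 320 = 0  ⟹  x² + 20x + 64 = 0
x = −4 or x = −16, giving (−4, −8) and (−16, 16).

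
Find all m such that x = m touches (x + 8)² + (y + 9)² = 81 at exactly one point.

m = −17 or m = 1

For a tangent, require d(centre, line) = r = 9.
|1·(−8) + 0·(−9) − m| / √1 = 9
|m − (−8)| = 9, so m = 1 or m = −17.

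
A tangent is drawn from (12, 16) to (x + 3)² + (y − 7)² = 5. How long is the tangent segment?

Centre (−3, 7), r² = 5. |PO|² = (15)² + (9)² = 306.
By the tangent–radius right angle, tangent length = √(|PO|² − r²) = √301.

√301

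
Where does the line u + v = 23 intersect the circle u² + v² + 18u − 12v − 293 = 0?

(−2, 25) and (10, 13)

Substitute v = −u + 23:
2u² − 16u − 40 = 0  ⟹  u² − 8u − 20 = 0
u = 10 or u = −2, giving (10, 13) and (−2, 25).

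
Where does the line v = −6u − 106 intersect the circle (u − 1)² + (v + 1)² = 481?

Express v = −6u − 106 and substitute into the circle:
37u² + 1258u + 10545 = 0  ⟹  u² + 34u + 285 = 0
u = −15 or u = −19, giving (−15, −16) and (−19, 8).

(−19, 8) and (−15, −16)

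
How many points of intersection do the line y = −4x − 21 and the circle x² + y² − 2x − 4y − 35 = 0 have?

0

Substituting the line into the circle gives 17x² + 182x + 490 = 0.
Discriminant = (182)² − 4·17·(490) = −196 < 0.
No real roots: the line does not meet the circle.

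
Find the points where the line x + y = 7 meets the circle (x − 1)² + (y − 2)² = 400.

(−11, 18) and (17, −10)

Express y = −x + 7 and substitute into the circle:
2x² − 12x − 374 = 0  ⟹  x² − 6x − 187 = 0
x = 17 or x = −11, giving (17, −10) and (−11, 18).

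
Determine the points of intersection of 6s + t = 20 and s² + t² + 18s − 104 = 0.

(2, 8) and (4, −4)

Substitute t = −6s + 20:
37s² − 222s + 296 = 0  ⟹  s² − 6s + 8 = 0
s = 4 or s = 2, giving (4, −4) and (2, 8).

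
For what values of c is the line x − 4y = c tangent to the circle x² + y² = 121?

The line touches the circle iff its distance from (0, 0) is 11:
|1·0 − 4·0 − c| / √17 = 11
|c| = 11√17.

c = ±11√17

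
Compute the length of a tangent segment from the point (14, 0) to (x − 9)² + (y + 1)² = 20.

With centre O = (9, −1), |OP|² = 26 and r² = 20.
Power of the point: PT² = |PO|² − r² = 6, so PT = √6.

√6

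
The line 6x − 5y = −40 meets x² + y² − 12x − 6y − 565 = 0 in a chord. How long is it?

6√61

Centre (6, 3), r² = 610. Perpendicular distance d from centre to line = |61| / √61 = 61/√61.
Half the chord is √(r² − d²) = √(549), so the full chord is 6√61.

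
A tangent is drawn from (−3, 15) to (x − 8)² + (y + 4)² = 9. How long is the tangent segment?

√473

With centre O = (8, −4), |OP|² = 482 and r² = 9.
Power of the point: PT² = |PO|² − r² = 473, so PT = √473.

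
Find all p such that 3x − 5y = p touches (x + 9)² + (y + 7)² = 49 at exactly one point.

p = 8 ± 7√34

Tangency holds when the distance from the centre (−9, −7) to the line equals the radius 7:
|3·(−9) − 5·(−7) − p| / √34 = 7
|p − (8)| = 7√34.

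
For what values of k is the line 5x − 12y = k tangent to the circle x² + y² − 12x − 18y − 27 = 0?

The line touches the circle iff its distance from (6, 9) is 12:
|5·6 − 12·9 − k| / √169 = 12
|k − (−78)| = 12·13, so k = 78 or k = −234.

k = −234 or k = 78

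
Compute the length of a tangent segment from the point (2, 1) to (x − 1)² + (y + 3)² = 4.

With centre O = (1, −3), |OP|² = 17 and r² = 4.
By the tangent–radius right angle, tangent length = √(|PO|² − r²) = √13.

√13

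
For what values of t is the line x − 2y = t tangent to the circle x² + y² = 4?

For a tangent, require d(centre, line) = r = 2.
|1·0 − 2·0 − t| / √5 = 2
|t| = 2√5.

t = ±2√5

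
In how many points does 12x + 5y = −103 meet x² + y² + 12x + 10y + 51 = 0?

Centre (−6, −5), r² = 10. Distance² from centre to line = (6)²/169 = 36/169.
Since d² < r², the line cuts the circle twice.

2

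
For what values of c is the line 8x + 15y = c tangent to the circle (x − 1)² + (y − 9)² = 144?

c = −61 or c = 347

The line touches the circle iff its distance from (1, 9) is 12:
|8·1 + 15·9 − c| / √289 = 12
|c − (143)| = 12·17, so c = 347 or c = −61.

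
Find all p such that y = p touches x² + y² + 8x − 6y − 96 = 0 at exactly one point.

The line touches the circle iff its distance from (−4, 3) is 11:
|0·(−4) + 1·3 − p| / √1 = 11
|p − (3)| = 11, so p = 14 or p = −8.

p = −8 or p = 14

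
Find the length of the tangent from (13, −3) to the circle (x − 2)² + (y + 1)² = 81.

With centre O = (2, −1), |OP|² = 125 and r² = 81.
By the tangent–radius right angle, tangent length = √(|PO|² − r²) = √44 = 2√11.

2√11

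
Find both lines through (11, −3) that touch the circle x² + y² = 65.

Write the tangent as mx − y + (−3 − m·(11)) = 0 and set its distance from the centre to √65:
(−11m − (3))² = 65(m² + 1)
28m² + 33m − 28 = 0, so m = 4/7 or m = −7/4.
With m = 4/7: 4x − 7y = 65. With m = −7/4: 7x + 4y = 65.

4x − 7y = 65 and 7x + 4y = 65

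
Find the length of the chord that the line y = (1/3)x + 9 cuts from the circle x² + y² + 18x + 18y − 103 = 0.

5√10

Express y = (27 + x)/3 and substitute into the circle:
10x² + 270x + 1260 = 0  ⟹  x² + 27x + 126 = 0
x = −6 or x = −21, giving (−6, 7) and (−21, 2).
|(−6, 7) − (−21, 2)| = √((15)² + (5)²) = 5√10.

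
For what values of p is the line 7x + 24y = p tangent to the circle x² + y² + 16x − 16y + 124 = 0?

Tangency holds when the distance from the centre (−8, 8) to the line equals the radius 2:
|7·(−8) + 24·8 − p| / √625 = 2
|p − (136)| = 2·25, so p = 186 or p = 86.

p = 86 or p = 186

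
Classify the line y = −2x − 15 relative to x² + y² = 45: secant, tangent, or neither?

Centre (0, 0), r² = 45. Distance² from centre to line = (15)²/5 = 45.
Since d² = r², the line is tangent.

tangent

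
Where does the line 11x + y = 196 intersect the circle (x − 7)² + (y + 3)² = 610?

(16, 20) and (20, −24)

Substitute y = −11x + 196:
122x² − 4392x + 39040 = 0  ⟹  x² − 36x + 320 = 0
x = 20 or x = 16, giving (20, −24) and (16, 20).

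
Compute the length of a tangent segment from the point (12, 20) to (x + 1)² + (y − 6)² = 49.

2√79

The centre is (−1, 6) and r = 7. The square of the distance from P to the centre is 169 + 196 = 365.
By the tangent–radius right angle, tangent length = √(|PO|² − r²) = √316 = 2√79.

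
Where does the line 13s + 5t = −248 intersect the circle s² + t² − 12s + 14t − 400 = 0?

(−16, −8) and (−11, −21)

Express t = (−248 − 13s)/5 and substitute into the circle:
194s² + 5238s + 34144 = 0  ⟹  s² + 27s + 176 = 0
s = −11 or s = −16, giving (−11, −21) and (−16, −8).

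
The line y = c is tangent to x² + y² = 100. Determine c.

c = −10 or c = 10

For a tangent, require d(centre, line) = r = 10.
|0·0 + 1·0 − c| / √1 = 10
|c| = 10, so c = 10 or c = −10.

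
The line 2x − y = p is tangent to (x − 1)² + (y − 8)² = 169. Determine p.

p = −6 ± 13√5

For a tangent, require d(centre, line) = r = 13.
|2·1 − 1·8 − p| / √5 = 13
|p − (−6)| = 13√5.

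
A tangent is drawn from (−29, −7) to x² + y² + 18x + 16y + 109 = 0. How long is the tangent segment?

√365

With centre O = (−9, −8), |OP|² = 401 and r² = 36.
The tangent meets the radius at right angles, so tangent² = |PO|² − r² = 401 − 36 = 365.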